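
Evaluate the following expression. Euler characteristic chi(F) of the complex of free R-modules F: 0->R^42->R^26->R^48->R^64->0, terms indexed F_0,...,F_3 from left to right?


chi = sum (-1)^i * rank:
(-1)^0*42=42
(-1)^1*26=-26
(-1)^2*48=48
(-1)^3*64=-64
chi=0


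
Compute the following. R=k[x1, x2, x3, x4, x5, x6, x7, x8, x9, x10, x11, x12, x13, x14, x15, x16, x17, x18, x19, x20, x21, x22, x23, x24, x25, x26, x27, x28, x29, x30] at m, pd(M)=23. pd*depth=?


pd+depth=30
depth=30-23=7
pd*depth=23*7=161


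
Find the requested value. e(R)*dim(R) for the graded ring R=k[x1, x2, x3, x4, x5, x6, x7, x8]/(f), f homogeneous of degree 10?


e(R)=deg(f)=10, dim(R)=8-1=7
e*dim=10*7=70


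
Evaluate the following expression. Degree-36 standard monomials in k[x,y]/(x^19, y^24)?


k[x,y], I = (x^19, y^24), d = 36
Need i < 19 and d-i < 24.
Range: 13 <= i <= 18.
H(36) = 6


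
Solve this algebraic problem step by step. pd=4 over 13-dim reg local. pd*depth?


pd+depth=13
depth=13-4=9
pd*depth=4*9=36


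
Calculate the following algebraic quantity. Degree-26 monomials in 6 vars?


C(d+n-1,n-1)=C(31,5)=169911


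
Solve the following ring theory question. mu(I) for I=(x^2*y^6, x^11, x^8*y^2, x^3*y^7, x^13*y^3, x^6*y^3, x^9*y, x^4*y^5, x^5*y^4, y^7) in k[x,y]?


Remove redundant (divisible by others).
x^3*y^7 redundant.
x^13*y^3 redundant.
Min: x^11, x^9*y, x^8*y^2, x^6*y^3, x^5*y^4, x^4*y^5, x^2*y^6, y^7
Count=8


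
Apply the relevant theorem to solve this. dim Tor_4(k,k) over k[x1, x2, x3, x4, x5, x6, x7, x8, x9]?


Koszul: C(n,i)=C(9,4)=126


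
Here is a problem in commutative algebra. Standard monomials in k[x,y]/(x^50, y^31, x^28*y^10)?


k[x,y]/I, I = (x^50, y^31, x^28*y^10)
Rect: 50x31=1550. Corner: (50-28)x(31-10)=462.
dim = 1550-462 = 1088


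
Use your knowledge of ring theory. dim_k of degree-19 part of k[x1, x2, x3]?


C(d+n-1,n-1)=C(21,2)=210


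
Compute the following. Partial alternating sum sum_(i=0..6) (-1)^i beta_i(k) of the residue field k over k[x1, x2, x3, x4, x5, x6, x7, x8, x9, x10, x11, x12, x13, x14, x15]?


Koszul resolution: beta_i(k)=C(n,i), n=15
sum_(i=0..p) (-1)^i C(n,i) = (-1)^p C(n-1,p)
(-1)^6*C(14,6) = (-1)^6*3003 = 3003


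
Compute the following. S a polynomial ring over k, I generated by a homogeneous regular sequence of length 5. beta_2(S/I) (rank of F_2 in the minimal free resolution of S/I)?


Regular sequence => Koszul complex is the minimal free resolution.
Syz_1 minimally generated by Koszul relations f_i*e_j - f_j*e_i (i<j): mu(Syz_1) = beta_2 = C(m,2) = m(m-1)/2
m=5
5*4/2 = 10


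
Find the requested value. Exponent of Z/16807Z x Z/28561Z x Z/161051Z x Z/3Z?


Exponent = lcm of the cyclic orders; pairwise coprime => product.
7^5*13^4*11^5*3^1=16807*28561*161051*3=231925386924231


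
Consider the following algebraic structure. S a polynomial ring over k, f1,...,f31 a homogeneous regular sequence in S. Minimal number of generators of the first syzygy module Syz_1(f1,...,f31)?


Regular sequence => Koszul complex is the minimal free resolution.
Syz_1 minimally generated by Koszul relations f_i*e_j - f_j*e_i (i<j): mu(Syz_1) = beta_2 = C(m,2) = m(m-1)/2
m=31
31*30/2 = 465


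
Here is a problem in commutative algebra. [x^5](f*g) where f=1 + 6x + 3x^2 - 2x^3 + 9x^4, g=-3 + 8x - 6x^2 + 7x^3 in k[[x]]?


[x^5] = sum a_i*b_j, i+j=5
  3*7=21
  -2*-6=12
  9*8=72
Sum=105


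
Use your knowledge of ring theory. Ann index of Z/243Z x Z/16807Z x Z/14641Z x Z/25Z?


Exponent = lcm of the cyclic orders; pairwise coprime => product.
3^5*7^5*11^4*5^2=243*16807*14641*25=1494883068525


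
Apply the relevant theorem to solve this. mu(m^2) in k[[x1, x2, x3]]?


C(n+d-1,d)=C(4,2)=6


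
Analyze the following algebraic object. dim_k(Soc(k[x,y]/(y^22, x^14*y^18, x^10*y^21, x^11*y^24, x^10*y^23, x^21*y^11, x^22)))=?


Socle = ann(m) = span of standard monomials u with x*u, y*u in I (staircase corners).
Redundant generators: x^10*y^23, x^11*y^24
Minimal generators: x^22, x^21*y^11, x^14*y^18, x^10*y^21, y^22
Corners: x^9y^21, x^13y^20, x^20y^17, x^21y^10
Socle dim=4


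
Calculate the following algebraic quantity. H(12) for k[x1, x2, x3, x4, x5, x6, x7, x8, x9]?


C(d+n-1,n-1)=C(20,8)=125970


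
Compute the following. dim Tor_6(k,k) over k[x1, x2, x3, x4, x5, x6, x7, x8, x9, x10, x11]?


Koszul: C(n,i)=C(11,6)=462


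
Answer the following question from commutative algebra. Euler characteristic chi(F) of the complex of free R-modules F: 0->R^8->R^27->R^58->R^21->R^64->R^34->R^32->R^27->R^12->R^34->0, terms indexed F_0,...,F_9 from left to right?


chi = sum (-1)^i * rank:
(-1)^0*8=8
(-1)^1*27=-27
(-1)^2*58=58
(-1)^3*21=-21
(-1)^4*64=64
(-1)^5*34=-34
(-1)^6*32=32
(-1)^7*27=-27
(-1)^8*12=12
(-1)^9*34=-34
chi=31


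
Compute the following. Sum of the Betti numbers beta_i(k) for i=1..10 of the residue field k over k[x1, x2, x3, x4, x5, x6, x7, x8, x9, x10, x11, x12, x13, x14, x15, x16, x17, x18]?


Koszul resolution: beta_i(k)=C(n,i), n=18
C(18,1)=18, C(18,2)=153, C(18,3)=816, C(18,4)=3060, C(18,5)=8568, C(18,6)=18564, C(18,7)=31824, C(18,8)=43758, C(18,9)=48620, C(18,10)=43758
Sum=199139


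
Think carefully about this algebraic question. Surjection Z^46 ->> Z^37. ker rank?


rank(ker) = 46-37 = 9


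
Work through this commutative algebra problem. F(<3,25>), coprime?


gcd(3,25)=1 => F=ab-a-b=3*25-3-25=75-28=47


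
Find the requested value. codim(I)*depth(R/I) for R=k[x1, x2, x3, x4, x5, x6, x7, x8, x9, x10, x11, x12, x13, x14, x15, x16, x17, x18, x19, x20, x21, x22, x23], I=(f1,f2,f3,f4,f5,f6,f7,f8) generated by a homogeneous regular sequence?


codim=8, depth=dim(R/I)=23-8=15
Product=8*15=120


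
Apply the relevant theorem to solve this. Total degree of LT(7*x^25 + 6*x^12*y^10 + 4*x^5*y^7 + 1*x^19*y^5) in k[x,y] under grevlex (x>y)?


LT: 7*x^25
deg_x=25, deg_y=0
Total=25+0=25


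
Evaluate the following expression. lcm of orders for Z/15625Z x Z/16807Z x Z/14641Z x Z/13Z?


Exponent = lcm of the cyclic orders; pairwise coprime => product.
5^6*7^5*11^4*13^1=15625*16807*14641*13=49983230171875


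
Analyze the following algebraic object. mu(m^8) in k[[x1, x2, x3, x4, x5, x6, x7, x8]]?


C(n+d-1,d)=C(15,8)=6435


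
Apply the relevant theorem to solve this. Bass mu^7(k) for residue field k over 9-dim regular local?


C(n,i)=C(9,7)=36


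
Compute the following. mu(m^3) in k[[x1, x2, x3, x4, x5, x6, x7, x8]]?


C(n+d-1,d)=C(10,3)=120


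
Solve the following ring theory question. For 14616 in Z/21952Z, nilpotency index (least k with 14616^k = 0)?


14616^k mod 21952:
k=1: 14616
k=2: 12544
k=3: 0
First zero at k = 3


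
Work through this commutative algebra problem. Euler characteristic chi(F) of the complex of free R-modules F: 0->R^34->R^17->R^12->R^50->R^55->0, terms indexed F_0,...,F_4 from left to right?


chi = sum (-1)^i * rank:
(-1)^0*34=34
(-1)^1*17=-17
(-1)^2*12=12
(-1)^3*50=-50
(-1)^4*55=55
chi=34


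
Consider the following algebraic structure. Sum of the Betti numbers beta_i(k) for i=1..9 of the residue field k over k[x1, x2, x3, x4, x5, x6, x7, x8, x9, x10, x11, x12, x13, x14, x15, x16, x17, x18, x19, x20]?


Koszul resolution: beta_i(k)=C(n,i), n=20
C(20,1)=20, C(20,2)=190, C(20,3)=1140, C(20,4)=4845, C(20,5)=15504, C(20,6)=38760, C(20,7)=77520, C(20,8)=125970, C(20,9)=167960
Sum=431909


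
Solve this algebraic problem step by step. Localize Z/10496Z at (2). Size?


2-primary part: 10496=2^8*41
Size=2^8=256


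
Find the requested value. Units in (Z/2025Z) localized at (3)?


Local ring = Z/81Z.
phi(81) = 3^3*(3-1) = 54


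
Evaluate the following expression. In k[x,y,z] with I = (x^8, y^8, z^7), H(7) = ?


Need i<8, j<8, k<7 with i+j+k=7.
For each i, j ranges over max(0,7-i-6)..min(7,7-i):
  i=0: j in [1,7] -> 7
  i=1: j in [0,6] -> 7
  i=2: j in [0,5] -> 6
  i=3: j in [0,4] -> 5
  i=4: j in [0,3] -> 4
  i=5: j in [0,2] -> 3
  i=6: j in [0,1] -> 2
  i=7: j in [0,0] -> 1
H(7) = 7+7+6+5+4+3+2+1 = 35


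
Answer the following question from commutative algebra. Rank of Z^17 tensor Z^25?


rank(M(x)N) = rank(M)*rank(N)
17*25 = 425


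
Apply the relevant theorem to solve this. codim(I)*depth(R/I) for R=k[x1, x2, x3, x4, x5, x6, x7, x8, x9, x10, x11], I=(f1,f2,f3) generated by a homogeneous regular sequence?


codim=3, depth=dim(R/I)=11-3=8
Product=3*8=24


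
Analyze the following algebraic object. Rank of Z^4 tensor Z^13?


rank(M(x)N) = rank(M)*rank(N)
4*13 = 52


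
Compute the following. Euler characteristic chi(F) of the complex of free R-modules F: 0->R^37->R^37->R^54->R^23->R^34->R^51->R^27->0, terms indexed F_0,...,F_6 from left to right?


chi = sum (-1)^i * rank:
(-1)^0*37=37
(-1)^1*37=-37
(-1)^2*54=54
(-1)^3*23=-23
(-1)^4*34=34
(-1)^5*51=-51
(-1)^6*27=27
chi=41


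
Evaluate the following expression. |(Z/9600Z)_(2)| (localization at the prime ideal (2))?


2-primary part: 9600=2^7*75
Size=2^7=128


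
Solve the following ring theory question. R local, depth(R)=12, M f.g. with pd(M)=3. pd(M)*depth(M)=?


pd+depth=12
depth=12-3=9
pd*depth=3*9=27


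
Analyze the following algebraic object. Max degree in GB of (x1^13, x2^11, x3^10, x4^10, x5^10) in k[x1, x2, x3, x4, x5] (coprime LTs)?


Pure powers, coprime LTs => already GB.
Degrees: 13, 11, 10, 10, 10
Max=13


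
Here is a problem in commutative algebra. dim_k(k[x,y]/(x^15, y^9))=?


Basis: x^i*y^j, i<15, j<9
15*9=135


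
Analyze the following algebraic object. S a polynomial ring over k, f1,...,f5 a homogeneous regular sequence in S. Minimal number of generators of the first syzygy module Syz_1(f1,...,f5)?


Regular sequence => Koszul complex is the minimal free resolution.
Syz_1 minimally generated by Koszul relations f_i*e_j - f_j*e_i (i<j): mu(Syz_1) = beta_2 = C(m,2) = m(m-1)/2
m=5
5*4/2 = 10


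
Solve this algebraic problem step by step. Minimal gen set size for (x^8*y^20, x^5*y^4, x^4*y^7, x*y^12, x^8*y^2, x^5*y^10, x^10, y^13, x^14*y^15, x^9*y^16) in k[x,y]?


Remove redundant (divisible by others).
x^5*y^10 redundant.
x^8*y^20 redundant.
x^14*y^15 redundant.
x^9*y^16 redundant.
Min: x^10, x^8*y^2, x^5*y^4, x^4*y^7, x*y^12, y^13
Count=6


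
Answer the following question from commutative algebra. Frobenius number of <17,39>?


gcd(17,39)=1 => F=ab-a-b=17*39-17-39=663-56=607


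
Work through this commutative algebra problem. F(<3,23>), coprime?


gcd(3,23)=1 => F=ab-a-b=3*23-3-23=69-26=43


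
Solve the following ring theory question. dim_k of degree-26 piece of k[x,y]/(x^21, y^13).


k[x,y], I = (x^21, y^13), d = 26
Need i < 21 and d-i < 13.
Range: 14 <= i <= 20.
H(26) = 7


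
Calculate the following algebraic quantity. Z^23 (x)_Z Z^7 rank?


rank(M(x)N) = rank(M)*rank(N)
23*7 = 161


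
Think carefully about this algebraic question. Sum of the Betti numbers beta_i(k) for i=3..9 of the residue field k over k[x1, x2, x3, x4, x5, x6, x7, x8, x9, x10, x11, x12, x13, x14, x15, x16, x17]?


Koszul resolution: beta_i(k)=C(n,i), n=17
C(17,3)=680, C(17,4)=2380, C(17,5)=6188, C(17,6)=12376, C(17,7)=19448, C(17,8)=24310, C(17,9)=24310
Sum=89692


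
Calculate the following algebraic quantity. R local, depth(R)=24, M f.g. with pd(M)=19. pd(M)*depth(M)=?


pd+depth=24
depth=24-19=5
pd*depth=19*5=95


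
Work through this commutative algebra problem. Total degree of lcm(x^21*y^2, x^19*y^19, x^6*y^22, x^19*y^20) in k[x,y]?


lcm = componentwise max:
x: max(21,19,6,19)=21
y: max(2,19,22,20)=22
Total=21+22=43


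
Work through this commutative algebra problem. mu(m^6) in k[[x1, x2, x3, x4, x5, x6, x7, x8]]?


C(n+d-1,d)=C(13,6)=1716


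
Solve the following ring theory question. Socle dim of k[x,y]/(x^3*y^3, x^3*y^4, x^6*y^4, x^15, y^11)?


Socle = ann(m) = span of standard monomials u with x*u, y*u in I (staircase corners).
Redundant generators: x^6*y^4, x^3*y^4
Minimal generators: x^15, x^3*y^3, y^11
Corners: x^2y^10, x^14y^2
Socle dim=2


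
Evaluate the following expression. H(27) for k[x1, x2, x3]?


C(d+n-1,n-1)=C(29,2)=406


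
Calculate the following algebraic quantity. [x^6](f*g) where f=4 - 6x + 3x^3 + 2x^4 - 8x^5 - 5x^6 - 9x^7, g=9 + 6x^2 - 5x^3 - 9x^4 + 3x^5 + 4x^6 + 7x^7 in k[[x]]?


[x^6] = sum a_i*b_j, i+j=6
  4*4=16
  -6*3=-18
  3*-5=-15
  2*6=12
  -5*9=-45
Sum=-50


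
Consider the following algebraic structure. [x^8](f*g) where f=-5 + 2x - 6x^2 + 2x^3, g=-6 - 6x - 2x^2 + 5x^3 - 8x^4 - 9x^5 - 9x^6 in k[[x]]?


[x^8] = sum a_i*b_j, i+j=8
  -6*-9=54
  2*-9=-18
Sum=36


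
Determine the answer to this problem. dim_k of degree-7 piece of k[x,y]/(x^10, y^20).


k[x,y], I = (x^10, y^20), d = 7
Need i < 10 and d-i < 20.
Range: 0 <= i <= 7.
H(7) = 8


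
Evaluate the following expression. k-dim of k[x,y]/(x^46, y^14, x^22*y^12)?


k[x,y]/I, I = (x^46, y^14, x^22*y^12)
Rect: 46x14=644. Corner: (46-22)x(14-12)=48.
dim = 644-48 = 596


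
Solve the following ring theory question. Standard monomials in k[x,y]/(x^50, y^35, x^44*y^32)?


k[x,y]/I, I = (x^50, y^35, x^44*y^32)
Rect: 50x35=1750. Corner: (50-44)x(35-32)=18.
dim = 1750-18 = 1732


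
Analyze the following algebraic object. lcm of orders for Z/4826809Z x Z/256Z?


Exponent = lcm of the cyclic orders; pairwise coprime => product.
13^6*2^8=4826809*256=1235663104


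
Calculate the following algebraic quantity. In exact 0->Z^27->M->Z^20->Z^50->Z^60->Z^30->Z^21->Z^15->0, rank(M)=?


Alt sum=0:
(-1)^0*27 + (-1)^1*? + (-1)^2*20 + (-1)^3*50 + (-1)^4*60 + (-1)^5*30 + (-1)^6*21 + (-1)^7*15=0
rank(M)=33


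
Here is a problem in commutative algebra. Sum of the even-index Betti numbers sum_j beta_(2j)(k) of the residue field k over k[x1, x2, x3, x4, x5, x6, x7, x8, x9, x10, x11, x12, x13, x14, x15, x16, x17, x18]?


Koszul resolution: beta_i(k)=C(n,i), n=18
sum_even C(18,i) = 2^(n-1) = 2^17 = 131072


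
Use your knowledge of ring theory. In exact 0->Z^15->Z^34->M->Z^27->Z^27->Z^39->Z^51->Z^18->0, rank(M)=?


Alt sum=0:
(-1)^0*15 + (-1)^1*34 + (-1)^2*? + (-1)^3*27 + (-1)^4*27 + (-1)^5*39 + (-1)^6*51 + (-1)^7*18=0
rank(M)=25


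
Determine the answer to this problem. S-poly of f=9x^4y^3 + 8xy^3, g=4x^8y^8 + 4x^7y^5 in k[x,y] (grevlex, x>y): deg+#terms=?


LT(f)=9x^4y^3, LT(g)=4x^8y^8
lcm(LM)=x^8y^8
S(f,g) (scaled by 36 to clear denominators) = 4x^4y^5*f - 9*g = 32x^5y^8 - 36x^7y^5
2 terms, deg 13.
13+2=15


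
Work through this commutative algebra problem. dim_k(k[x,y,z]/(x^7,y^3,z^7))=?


Basis: x^iy^jz^k, i<7,j<3,k<7
7*3*7=147


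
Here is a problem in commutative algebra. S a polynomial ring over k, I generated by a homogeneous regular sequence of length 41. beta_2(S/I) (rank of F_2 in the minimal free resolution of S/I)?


Regular sequence => Koszul complex is the minimal free resolution.
Syz_1 minimally generated by Koszul relations f_i*e_j - f_j*e_i (i<j): mu(Syz_1) = beta_2 = C(m,2) = m(m-1)/2
m=41
41*40/2 = 820


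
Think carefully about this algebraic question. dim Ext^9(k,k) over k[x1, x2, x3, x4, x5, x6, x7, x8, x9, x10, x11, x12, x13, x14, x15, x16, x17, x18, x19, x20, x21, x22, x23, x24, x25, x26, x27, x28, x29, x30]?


C(n,i)=C(30,9)=14307150


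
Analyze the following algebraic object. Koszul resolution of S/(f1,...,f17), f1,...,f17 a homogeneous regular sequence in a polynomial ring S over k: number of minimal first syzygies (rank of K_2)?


Regular sequence => Koszul complex is the minimal free resolution.
Syz_1 minimally generated by Koszul relations f_i*e_j - f_j*e_i (i<j): mu(Syz_1) = beta_2 = C(m,2) = m(m-1)/2
m=17
17*16/2 = 136


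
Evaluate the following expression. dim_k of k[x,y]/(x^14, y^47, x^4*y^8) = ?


k[x,y]/I, I = (x^14, y^47, x^4*y^8)
Rect: 14x47=658. Corner: (14-4)x(47-8)=390.
dim = 658-390 = 268


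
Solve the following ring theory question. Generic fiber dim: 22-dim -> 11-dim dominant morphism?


dim(fiber)=dim(X)-dim(Y)=22-11=11


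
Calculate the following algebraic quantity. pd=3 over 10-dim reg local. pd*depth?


pd+depth=10
depth=10-3=7
pd*depth=3*7=21


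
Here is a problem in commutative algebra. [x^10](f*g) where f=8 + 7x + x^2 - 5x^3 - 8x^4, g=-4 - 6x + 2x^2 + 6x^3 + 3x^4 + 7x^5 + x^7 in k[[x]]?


[x^10] = sum a_i*b_j, i+j=10
  -5*1=-5
Sum=-5


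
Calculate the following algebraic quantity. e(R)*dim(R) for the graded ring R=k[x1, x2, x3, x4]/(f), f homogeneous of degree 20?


e(R)=deg(f)=20, dim(R)=4-1=3
e*dim=20*3=60


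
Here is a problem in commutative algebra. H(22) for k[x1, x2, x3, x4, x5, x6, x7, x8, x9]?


C(d+n-1,n-1)=C(30,8)=5852925


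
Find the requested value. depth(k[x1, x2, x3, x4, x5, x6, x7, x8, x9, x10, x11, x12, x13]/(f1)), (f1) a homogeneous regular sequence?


depth(R)=13
depth(R/I)=13-1=12


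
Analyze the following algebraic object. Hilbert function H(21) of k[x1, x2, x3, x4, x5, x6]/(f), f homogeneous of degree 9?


C(26,5)-C(17,5)=65780-6188=59592


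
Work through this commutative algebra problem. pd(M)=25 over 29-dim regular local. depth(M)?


pd+depth=depth(R)=29
depth=29-25=4


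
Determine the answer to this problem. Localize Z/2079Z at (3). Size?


3-primary part: 2079=3^3*77
Size=3^3=27


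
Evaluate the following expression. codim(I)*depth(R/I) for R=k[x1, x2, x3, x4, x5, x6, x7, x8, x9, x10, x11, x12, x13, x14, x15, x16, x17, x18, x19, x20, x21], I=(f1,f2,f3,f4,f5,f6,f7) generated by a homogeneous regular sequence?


codim=7, depth=dim(R/I)=21-7=14
Product=7*14=98


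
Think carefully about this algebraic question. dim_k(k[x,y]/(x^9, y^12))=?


Basis: x^i*y^j, i<9, j<12
9*12=108


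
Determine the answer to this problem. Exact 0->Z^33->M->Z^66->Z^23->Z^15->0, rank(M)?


Alt sum=0:
(-1)^0*33 + (-1)^1*? + (-1)^2*66 + (-1)^3*23 + (-1)^4*15=0
rank(M)=91


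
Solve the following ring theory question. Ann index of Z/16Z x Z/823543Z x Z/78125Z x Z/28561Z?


Exponent = lcm of the cyclic orders; pairwise coprime => product.
2^4*7^7*5^7*13^4=16*823543*78125*28561=29401514528750000


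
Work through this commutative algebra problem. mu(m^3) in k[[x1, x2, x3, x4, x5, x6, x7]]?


C(n+d-1,d)=C(9,3)=84


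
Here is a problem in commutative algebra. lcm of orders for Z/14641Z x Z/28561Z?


Exponent = lcm of the cyclic orders; pairwise coprime => product.
11^4*13^4=14641*28561=418161601


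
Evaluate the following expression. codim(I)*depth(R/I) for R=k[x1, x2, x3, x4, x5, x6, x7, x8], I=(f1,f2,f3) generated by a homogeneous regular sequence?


codim=3, depth=dim(R/I)=8-3=5
Product=3*5=15


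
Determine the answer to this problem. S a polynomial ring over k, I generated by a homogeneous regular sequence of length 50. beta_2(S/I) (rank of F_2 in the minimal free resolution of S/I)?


Regular sequence => Koszul complex is the minimal free resolution.
Syz_1 minimally generated by Koszul relations f_i*e_j - f_j*e_i (i<j): mu(Syz_1) = beta_2 = C(m,2) = m(m-1)/2
m=50
50*49/2 = 1225


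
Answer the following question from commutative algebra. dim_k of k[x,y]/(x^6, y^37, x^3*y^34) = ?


k[x,y]/I, I = (x^6, y^37, x^3*y^34)
Rect: 6x37=222. Corner: (6-3)x(37-34)=9.
dim = 222-9 = 213


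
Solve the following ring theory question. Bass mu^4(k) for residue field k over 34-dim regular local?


C(n,i)=C(34,4)=46376


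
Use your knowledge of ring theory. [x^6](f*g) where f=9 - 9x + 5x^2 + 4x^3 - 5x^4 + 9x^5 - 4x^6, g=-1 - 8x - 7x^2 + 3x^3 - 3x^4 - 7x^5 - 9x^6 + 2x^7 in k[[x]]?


[x^6] = sum a_i*b_j, i+j=6
  9*-9=-81
  -9*-7=63
  5*-3=-15
  4*3=12
  -5*-7=35
  9*-8=-72
  -4*-1=4
Sum=-54


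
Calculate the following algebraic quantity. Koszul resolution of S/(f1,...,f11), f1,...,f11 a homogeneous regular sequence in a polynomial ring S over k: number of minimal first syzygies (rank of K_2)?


Regular sequence => Koszul complex is the minimal free resolution.
Syz_1 minimally generated by Koszul relations f_i*e_j - f_j*e_i (i<j): mu(Syz_1) = beta_2 = C(m,2) = m(m-1)/2
m=11
11*10/2 = 55


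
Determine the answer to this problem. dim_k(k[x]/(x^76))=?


Basis: 1,x,...,x^75
dim=76


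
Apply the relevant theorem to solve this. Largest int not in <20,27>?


gcd(20,27)=1 => F=ab-a-b=20*27-20-27=540-47=493


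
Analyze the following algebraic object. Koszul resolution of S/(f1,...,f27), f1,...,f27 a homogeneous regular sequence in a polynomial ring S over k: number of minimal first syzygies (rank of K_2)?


Regular sequence => Koszul complex is the minimal free resolution.
Syz_1 minimally generated by Koszul relations f_i*e_j - f_j*e_i (i<j): mu(Syz_1) = beta_2 = C(m,2) = m(m-1)/2
m=27
27*26/2 = 351


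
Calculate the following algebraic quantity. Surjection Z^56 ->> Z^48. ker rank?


rank(ker) = 56-48 = 8


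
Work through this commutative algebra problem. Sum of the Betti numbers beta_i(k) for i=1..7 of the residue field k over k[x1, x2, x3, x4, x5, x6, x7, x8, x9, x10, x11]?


Koszul resolution: beta_i(k)=C(n,i), n=11
C(11,1)=11, C(11,2)=55, C(11,3)=165, C(11,4)=330, C(11,5)=462, C(11,6)=462, C(11,7)=330
Sum=1815


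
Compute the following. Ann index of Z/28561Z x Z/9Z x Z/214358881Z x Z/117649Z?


Exponent = lcm of the cyclic orders; pairwise coprime => product.
13^4*3^2*11^8*7^6=28561*9*214358881*117649=6482546489919180681


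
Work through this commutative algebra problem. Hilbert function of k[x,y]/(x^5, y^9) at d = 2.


k[x,y], I = (x^5, y^9), d = 2
Need i < 5 and d-i < 9.
Range: 0 <= i <= 2.
H(2) = 3


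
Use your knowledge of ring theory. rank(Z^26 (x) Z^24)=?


rank(M(x)N) = rank(M)*rank(N)
26*24 = 624


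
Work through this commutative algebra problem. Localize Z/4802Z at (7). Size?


7-primary part: 4802=7^4*2
Size=7^4=2401


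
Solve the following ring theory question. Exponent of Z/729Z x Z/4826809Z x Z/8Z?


Exponent = lcm of the cyclic orders; pairwise coprime => product.
3^6*13^6*2^3=729*4826809*8=28149950088


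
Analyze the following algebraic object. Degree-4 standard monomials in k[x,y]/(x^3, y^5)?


k[x,y], I = (x^3, y^5), d = 4
Need i < 3 and d-i < 5.
Range: 0 <= i <= 2.
H(4) = 3


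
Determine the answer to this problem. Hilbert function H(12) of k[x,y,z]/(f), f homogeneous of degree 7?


C(14,2)-C(7,2)=91-21=70


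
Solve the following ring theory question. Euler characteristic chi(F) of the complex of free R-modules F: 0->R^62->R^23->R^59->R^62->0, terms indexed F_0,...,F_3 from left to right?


chi = sum (-1)^i * rank:
(-1)^0*62=62
(-1)^1*23=-23
(-1)^2*59=59
(-1)^3*62=-62
chi=36


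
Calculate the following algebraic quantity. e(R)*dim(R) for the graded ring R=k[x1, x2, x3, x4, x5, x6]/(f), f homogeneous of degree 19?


e(R)=deg(f)=19, dim(R)=6-1=5
e*dim=19*5=95


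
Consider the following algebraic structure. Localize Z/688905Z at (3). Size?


3-primary part: 688905=3^9*35
Size=3^9=19683


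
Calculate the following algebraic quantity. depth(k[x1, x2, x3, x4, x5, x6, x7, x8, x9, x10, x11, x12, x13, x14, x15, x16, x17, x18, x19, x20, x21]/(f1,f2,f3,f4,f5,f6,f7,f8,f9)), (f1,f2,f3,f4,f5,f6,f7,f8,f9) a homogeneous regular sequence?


depth(R)=21
depth(R/I)=21-9=12


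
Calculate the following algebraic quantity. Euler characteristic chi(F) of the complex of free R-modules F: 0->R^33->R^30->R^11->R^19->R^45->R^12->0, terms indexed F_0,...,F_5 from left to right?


chi = sum (-1)^i * rank:
(-1)^0*33=33
(-1)^1*30=-30
(-1)^2*11=11
(-1)^3*19=-19
(-1)^4*45=45
(-1)^5*12=-12
chi=28


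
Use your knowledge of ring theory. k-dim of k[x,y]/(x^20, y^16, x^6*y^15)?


k[x,y]/I, I = (x^20, y^16, x^6*y^15)
Rect: 20x16=320. Corner: (20-6)x(16-15)=14.
dim = 320-14 = 306


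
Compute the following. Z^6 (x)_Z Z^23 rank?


rank(M(x)N) = rank(M)*rank(N)
6*23 = 138


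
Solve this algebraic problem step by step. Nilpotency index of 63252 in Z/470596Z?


63252^k mod 470596:
k=1: 63252
k=2: 278908
k=3: 256564
k=4: 153664
k=5: 336140
k=6: 0
First zero at k = 6


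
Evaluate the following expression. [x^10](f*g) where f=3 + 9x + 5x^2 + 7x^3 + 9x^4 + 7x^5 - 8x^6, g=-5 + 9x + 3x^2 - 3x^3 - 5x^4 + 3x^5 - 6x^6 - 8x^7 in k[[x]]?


[x^10] = sum a_i*b_j, i+j=10
  7*-8=-56
  9*-6=-54
  7*3=21
  -8*-5=40
Sum=-49


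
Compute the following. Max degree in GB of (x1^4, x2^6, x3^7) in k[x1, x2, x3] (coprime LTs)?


Pure powers, coprime LTs => already GB.
Degrees: 4, 6, 7
Max=7


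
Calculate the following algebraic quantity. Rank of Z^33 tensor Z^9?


rank(M(x)N) = rank(M)*rank(N)
33*9 = 297


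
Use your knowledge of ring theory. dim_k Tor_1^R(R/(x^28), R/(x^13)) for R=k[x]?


Tor_1(R/I,R/J)=(I cap J)/IJ=(x^28)/(x^41)
dim=41-28=min(28,13)=13


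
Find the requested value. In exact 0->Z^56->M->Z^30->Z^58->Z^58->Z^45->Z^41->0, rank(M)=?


Alt sum=0:
(-1)^0*56 + (-1)^1*? + (-1)^2*30 + (-1)^3*58 + (-1)^4*58 + (-1)^5*45 + (-1)^6*41=0
rank(M)=82


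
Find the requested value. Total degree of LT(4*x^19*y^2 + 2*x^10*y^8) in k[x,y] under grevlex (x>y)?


LT: 4*x^19*y^2
deg_x=19, deg_y=2
Total=19+2=21


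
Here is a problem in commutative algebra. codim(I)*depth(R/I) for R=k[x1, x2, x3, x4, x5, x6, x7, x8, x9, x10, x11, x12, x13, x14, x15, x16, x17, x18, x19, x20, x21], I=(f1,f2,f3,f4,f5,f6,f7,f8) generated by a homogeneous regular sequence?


codim=8, depth=dim(R/I)=21-8=13
Product=8*13=104


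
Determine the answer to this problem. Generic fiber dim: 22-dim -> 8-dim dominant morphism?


dim(fiber)=dim(X)-dim(Y)=22-8=14


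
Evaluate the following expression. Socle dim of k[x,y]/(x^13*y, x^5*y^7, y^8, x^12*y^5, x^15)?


Socle = ann(m) = span of standard monomials u with x*u, y*u in I (staircase corners).
Minimal generators: x^15, x^13*y, x^12*y^5, x^5*y^7, y^8
Corners: x^4y^7, x^11y^6, x^12y^4, x^14
Socle dim=4


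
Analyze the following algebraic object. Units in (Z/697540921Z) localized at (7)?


Local ring = Z/5764801Z.
phi(5764801) = 7^7*(7-1) = 4941258


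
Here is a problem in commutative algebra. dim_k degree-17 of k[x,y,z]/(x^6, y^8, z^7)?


Need i<6, j<8, k<7 with i+j+k=17.
For each i, j ranges over max(0,17-i-6)..min(7,17-i):
  i=0: j in [11,7] -> 0
  i=1: j in [10,7] -> 0
  i=2: j in [9,7] -> 0
  i=3: j in [8,7] -> 0
  i=4: j in [7,7] -> 1
  i=5: j in [6,7] -> 2
H(17) = 0+0+0+0+1+2 = 3


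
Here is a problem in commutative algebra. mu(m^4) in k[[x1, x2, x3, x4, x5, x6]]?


C(n+d-1,d)=C(9,4)=126


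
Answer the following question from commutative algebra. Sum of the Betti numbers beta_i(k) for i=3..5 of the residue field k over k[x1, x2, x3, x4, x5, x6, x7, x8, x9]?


Koszul resolution: beta_i(k)=C(n,i), n=9
C(9,3)=84, C(9,4)=126, C(9,5)=126
Sum=336


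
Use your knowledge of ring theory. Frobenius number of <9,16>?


gcd(9,16)=1 => F=ab-a-b=9*16-9-16=144-25=119


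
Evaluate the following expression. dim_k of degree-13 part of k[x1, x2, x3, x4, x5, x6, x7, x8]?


C(d+n-1,n-1)=C(20,7)=77520


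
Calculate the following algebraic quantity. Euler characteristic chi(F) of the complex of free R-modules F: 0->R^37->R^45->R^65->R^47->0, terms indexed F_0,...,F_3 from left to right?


chi = sum (-1)^i * rank:
(-1)^0*37=37
(-1)^1*45=-45
(-1)^2*65=65
(-1)^3*47=-47
chi=10


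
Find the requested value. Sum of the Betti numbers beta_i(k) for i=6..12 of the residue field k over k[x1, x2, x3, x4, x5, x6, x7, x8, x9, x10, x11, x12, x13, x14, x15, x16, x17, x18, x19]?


Koszul resolution: beta_i(k)=C(n,i), n=19
C(19,6)=27132, C(19,7)=50388, C(19,8)=75582, C(19,9)=92378, C(19,10)=92378, C(19,11)=75582, C(19,12)=50388
Sum=463828


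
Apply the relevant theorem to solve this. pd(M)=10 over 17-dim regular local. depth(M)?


pd+depth=depth(R)=17
depth=17-10=7


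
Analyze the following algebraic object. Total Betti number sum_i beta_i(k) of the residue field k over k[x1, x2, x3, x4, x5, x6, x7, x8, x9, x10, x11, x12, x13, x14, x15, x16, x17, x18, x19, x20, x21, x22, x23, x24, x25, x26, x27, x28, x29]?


Koszul resolution: beta_i(k)=C(n,i), n=29
sum_i C(29,i) = 2^29 = 536870912


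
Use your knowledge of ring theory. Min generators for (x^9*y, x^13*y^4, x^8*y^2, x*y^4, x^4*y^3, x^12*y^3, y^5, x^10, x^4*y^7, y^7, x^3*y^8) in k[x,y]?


Remove redundant (divisible by others).
x^12*y^3 redundant.
x^13*y^4 redundant.
y^7 redundant.
x^3*y^8 redundant.
x^4*y^7 redundant.
Min: x^10, x^9*y, x^8*y^2, x^4*y^3, x*y^4, y^5
Count=6


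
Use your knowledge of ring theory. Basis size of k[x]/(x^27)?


Basis: 1,x,...,x^26
dim=27


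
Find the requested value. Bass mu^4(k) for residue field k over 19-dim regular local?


C(n,i)=C(19,4)=3876


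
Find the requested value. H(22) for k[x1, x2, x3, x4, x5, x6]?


C(d+n-1,n-1)=C(27,5)=80730


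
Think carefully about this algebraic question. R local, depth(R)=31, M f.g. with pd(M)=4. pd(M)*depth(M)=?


pd+depth=31
depth=31-4=27
pd*depth=4*27=108


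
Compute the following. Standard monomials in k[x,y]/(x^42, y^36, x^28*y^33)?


k[x,y]/I, I = (x^42, y^36, x^28*y^33)
Rect: 42x36=1512. Corner: (42-28)x(36-33)=42.
dim = 1512-42 = 1470


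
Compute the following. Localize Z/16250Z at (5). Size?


5-primary part: 16250=5^4*26
Size=5^4=625


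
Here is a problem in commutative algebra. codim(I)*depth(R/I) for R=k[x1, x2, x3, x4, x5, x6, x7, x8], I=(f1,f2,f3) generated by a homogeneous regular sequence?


codim=3, depth=dim(R/I)=8-3=5
Product=3*5=15


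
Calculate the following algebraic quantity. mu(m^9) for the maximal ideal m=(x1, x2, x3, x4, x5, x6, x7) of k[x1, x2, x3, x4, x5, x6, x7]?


Graded Nakayama: mu(m^d) = dim_k (m^d/m^(d+1)) = #degree-9 monomials in 7 vars
C(n+d-1,d)=C(15,9)=5005


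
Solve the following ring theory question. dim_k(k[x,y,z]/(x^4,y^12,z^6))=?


Basis: x^iy^jz^k, i<4,j<12,k<6
4*12*6=288


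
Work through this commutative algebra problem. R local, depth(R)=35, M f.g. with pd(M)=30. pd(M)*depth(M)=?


pd+depth=35
depth=35-30=5
pd*depth=30*5=150


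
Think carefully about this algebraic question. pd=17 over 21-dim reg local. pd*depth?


pd+depth=21
depth=21-17=4
pd*depth=17*4=68


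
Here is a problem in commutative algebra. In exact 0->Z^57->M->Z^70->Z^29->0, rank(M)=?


Alt sum=0:
(-1)^0*57 + (-1)^1*? + (-1)^2*70 + (-1)^3*29=0
rank(M)=98


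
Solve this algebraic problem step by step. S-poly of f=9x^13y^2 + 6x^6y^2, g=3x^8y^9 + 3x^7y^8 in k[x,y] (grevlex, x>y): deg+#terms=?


LT(f)=9x^13y^2, LT(g)=3x^8y^9
lcm(LM)=x^13y^9
S(f,g) (scaled by 27 to clear denominators) = 3y^7*f - 9x^5*g = -27x^12y^8 + 18x^6y^9
2 terms, deg 20.
20+2=22


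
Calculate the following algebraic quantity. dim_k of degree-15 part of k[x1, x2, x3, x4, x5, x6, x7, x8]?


C(d+n-1,n-1)=C(22,7)=170544


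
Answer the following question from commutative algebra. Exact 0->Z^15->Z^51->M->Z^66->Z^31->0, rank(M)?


Alt sum=0:
(-1)^0*15 + (-1)^1*51 + (-1)^2*? + (-1)^3*66 + (-1)^4*31=0
rank(M)=71


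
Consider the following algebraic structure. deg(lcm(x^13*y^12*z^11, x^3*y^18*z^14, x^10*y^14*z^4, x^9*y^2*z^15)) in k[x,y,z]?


lcm = componentwise max:
x: max(13,3,10,9)=13
y: max(12,18,14,2)=18
z: max(11,14,4,15)=15
Total=13+18+15=46


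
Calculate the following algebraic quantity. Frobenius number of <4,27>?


gcd(4,27)=1 => F=ab-a-b=4*27-4-27=108-31=77


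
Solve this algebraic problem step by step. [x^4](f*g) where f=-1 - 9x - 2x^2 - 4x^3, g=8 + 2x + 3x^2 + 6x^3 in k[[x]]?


[x^4] = sum a_i*b_j, i+j=4
  -9*6=-54
  -2*3=-6
  -4*2=-8
Sum=-68


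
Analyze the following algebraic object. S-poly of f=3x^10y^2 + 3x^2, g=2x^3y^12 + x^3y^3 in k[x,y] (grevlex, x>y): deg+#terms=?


LT(f)=3x^10y^2, LT(g)=2x^3y^12
lcm(LM)=x^10y^12
S(f,g) (scaled by 6 to clear denominators) = 2y^10*f - 3x^7*g = -3x^10y^3 + 6x^2y^10
2 terms, deg 13.
13+2=15


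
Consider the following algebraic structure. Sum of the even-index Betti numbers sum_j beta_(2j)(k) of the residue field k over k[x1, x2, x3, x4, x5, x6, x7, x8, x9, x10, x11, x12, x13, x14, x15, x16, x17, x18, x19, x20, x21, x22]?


Koszul resolution: beta_i(k)=C(n,i), n=22
sum_even C(22,i) = 2^(n-1) = 2^21 = 2097152


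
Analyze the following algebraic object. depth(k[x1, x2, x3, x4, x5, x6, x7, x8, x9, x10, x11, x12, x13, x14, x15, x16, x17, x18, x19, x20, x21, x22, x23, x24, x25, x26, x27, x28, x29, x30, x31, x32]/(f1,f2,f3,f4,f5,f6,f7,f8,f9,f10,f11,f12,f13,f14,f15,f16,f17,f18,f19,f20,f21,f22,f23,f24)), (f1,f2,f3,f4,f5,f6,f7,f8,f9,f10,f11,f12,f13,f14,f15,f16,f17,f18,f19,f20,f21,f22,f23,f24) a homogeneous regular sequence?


depth(R)=32
depth(R/I)=32-24=8


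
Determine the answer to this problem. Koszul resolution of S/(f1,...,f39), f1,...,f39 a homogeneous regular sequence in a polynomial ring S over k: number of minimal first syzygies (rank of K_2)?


Regular sequence => Koszul complex is the minimal free resolution.
Syz_1 minimally generated by Koszul relations f_i*e_j - f_j*e_i (i<j): mu(Syz_1) = beta_2 = C(m,2) = m(m-1)/2
m=39
39*38/2 = 741


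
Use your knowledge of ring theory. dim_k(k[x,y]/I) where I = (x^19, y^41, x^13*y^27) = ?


k[x,y]/I, I = (x^19, y^41, x^13*y^27)
Rect: 19x41=779. Corner: (19-13)x(41-27)=84.
dim = 779-84 = 695


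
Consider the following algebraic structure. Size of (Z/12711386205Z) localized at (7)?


7-primary part: 12711386205=7^10*45
Size=7^10=282475249


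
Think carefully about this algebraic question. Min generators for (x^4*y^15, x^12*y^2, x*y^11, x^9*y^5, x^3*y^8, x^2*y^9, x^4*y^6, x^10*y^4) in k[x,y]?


Remove redundant (divisible by others).
x^4*y^15 redundant.
Min: x^12*y^2, x^10*y^4, x^9*y^5, x^4*y^6, x^3*y^8, x^2*y^9, x*y^11
Count=7


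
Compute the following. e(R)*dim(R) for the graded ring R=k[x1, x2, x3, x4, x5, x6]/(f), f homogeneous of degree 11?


e(R)=deg(f)=11, dim(R)=6-1=5
e*dim=11*5=55


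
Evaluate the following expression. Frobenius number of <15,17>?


gcd(15,17)=1 => F=ab-a-b=15*17-15-17=255-32=223


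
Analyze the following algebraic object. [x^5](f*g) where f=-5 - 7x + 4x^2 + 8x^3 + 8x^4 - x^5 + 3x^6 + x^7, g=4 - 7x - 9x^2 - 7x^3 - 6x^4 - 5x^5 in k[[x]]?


[x^5] = sum a_i*b_j, i+j=5
  -5*-5=25
  -7*-6=42
  4*-7=-28
  8*-9=-72
  8*-7=-56
  -1*4=-4
Sum=-93


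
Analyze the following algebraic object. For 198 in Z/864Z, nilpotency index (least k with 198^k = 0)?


198^k mod 864:
k=1: 198
k=2: 324
k=3: 216
k=4: 432
k=5: 0
First zero at k = 5


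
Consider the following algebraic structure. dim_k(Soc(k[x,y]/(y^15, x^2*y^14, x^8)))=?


Socle = ann(m) = span of standard monomials u with x*u, y*u in I (staircase corners).
Minimal generators: x^8, x^2*y^14, y^15
Corners: xy^14, x^7y^13
Socle dim=2


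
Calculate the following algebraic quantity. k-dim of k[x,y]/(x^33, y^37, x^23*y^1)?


k[x,y]/I, I = (x^33, y^37, x^23*y^1)
Rect: 33x37=1221. Corner: (33-23)x(37-1)=360.
dim = 1221-360 = 861


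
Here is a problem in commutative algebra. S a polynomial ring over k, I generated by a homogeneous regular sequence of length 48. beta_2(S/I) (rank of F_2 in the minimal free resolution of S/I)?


Regular sequence => Koszul complex is the minimal free resolution.
Syz_1 minimally generated by Koszul relations f_i*e_j - f_j*e_i (i<j): mu(Syz_1) = beta_2 = C(m,2) = m(m-1)/2
m=48
48*47/2 = 1128


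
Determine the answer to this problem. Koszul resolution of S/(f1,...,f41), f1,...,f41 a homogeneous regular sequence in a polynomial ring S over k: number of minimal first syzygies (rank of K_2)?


Regular sequence => Koszul complex is the minimal free resolution.
Syz_1 minimally generated by Koszul relations f_i*e_j - f_j*e_i (i<j): mu(Syz_1) = beta_2 = C(m,2) = m(m-1)/2
m=41
41*40/2 = 820


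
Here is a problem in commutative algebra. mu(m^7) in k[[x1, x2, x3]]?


C(n+d-1,d)=C(9,7)=36


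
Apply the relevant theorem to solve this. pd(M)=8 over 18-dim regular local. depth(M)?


pd+depth=depth(R)=18
depth=18-8=10


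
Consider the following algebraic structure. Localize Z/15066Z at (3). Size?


3-primary part: 15066=3^5*62
Size=3^5=243


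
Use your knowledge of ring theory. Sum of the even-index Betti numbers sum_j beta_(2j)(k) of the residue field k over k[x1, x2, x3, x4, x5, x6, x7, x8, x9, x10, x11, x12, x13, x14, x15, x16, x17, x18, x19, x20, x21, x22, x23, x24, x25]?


Koszul resolution: beta_i(k)=C(n,i), n=25
sum_even C(25,i) = 2^(n-1) = 2^24 = 16777216


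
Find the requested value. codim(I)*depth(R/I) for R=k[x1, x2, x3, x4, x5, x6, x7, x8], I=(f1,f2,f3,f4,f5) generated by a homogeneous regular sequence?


codim=5, depth=dim(R/I)=8-5=3
Product=5*3=15


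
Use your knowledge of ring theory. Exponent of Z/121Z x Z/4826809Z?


Exponent = lcm of the cyclic orders; pairwise coprime => product.
11^2*13^6=121*4826809=584043889


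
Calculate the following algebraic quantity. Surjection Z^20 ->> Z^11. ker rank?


rank(ker) = 20-11 = 9


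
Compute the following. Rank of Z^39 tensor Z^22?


rank(M(x)N) = rank(M)*rank(N)
39*22 = 858


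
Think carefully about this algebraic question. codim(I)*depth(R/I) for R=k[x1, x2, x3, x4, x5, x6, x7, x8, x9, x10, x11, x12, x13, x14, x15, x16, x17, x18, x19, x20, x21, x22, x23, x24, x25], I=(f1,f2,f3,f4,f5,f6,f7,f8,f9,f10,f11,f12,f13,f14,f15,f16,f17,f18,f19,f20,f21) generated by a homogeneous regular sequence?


codim=21, depth=dim(R/I)=25-21=4
Product=21*4=84


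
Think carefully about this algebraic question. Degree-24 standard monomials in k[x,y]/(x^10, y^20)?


k[x,y], I = (x^10, y^20), d = 24
Need i < 10 and d-i < 20.
Range: 5 <= i <= 9.
H(24) = 5


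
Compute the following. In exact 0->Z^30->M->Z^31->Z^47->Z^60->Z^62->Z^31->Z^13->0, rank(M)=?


Alt sum=0:
(-1)^0*30 + (-1)^1*? + (-1)^2*31 + (-1)^3*47 + (-1)^4*60 + (-1)^5*62 + (-1)^6*31 + (-1)^7*13=0
rank(M)=30


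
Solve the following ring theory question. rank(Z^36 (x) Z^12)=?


rank(M(x)N) = rank(M)*rank(N)
36*12 = 432


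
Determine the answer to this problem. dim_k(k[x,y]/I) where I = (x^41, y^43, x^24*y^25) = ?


k[x,y]/I, I = (x^41, y^43, x^24*y^25)
Rect: 41x43=1763. Corner: (41-24)x(43-25)=306.
dim = 1763-306 = 1457


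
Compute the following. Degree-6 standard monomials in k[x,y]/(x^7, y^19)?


k[x,y], I = (x^7, y^19), d = 6
Need i < 7 and d-i < 19.
Range: 0 <= i <= 6.
H(6) = 7


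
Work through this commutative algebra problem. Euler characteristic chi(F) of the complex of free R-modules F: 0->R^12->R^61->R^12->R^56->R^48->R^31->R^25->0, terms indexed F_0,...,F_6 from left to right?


chi = sum (-1)^i * rank:
(-1)^0*12=12
(-1)^1*61=-61
(-1)^2*12=12
(-1)^3*56=-56
(-1)^4*48=48
(-1)^5*31=-31
(-1)^6*25=25
chi=-51


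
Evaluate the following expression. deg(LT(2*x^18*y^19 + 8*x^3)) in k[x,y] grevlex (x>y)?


LT: 2*x^18*y^19
deg_x=18, deg_y=19
Total=18+19=37


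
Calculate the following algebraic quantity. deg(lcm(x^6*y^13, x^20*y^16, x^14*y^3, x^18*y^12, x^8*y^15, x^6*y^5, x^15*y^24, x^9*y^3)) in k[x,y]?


lcm = componentwise max:
x: max(6,20,14,18,8,6,15,9)=20
y: max(13,16,3,12,15,5,24,3)=24
Total=20+24=44


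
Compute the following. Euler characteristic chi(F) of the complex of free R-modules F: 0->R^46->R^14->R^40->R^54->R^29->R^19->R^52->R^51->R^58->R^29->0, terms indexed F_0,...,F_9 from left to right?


chi = sum (-1)^i * rank:
(-1)^0*46=46
(-1)^1*14=-14
(-1)^2*40=40
(-1)^3*54=-54
(-1)^4*29=29
(-1)^5*19=-19
(-1)^6*52=52
(-1)^7*51=-51
(-1)^8*58=58
(-1)^9*29=-29
chi=58


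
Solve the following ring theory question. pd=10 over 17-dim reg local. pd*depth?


pd+depth=17
depth=17-10=7
pd*depth=10*7=70


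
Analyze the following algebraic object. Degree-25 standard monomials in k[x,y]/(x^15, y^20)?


k[x,y], I = (x^15, y^20), d = 25
Need i < 15 and d-i < 20.
Range: 6 <= i <= 14.
H(25) = 9
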